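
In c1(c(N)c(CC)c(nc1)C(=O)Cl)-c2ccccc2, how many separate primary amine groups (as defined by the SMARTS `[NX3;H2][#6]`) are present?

1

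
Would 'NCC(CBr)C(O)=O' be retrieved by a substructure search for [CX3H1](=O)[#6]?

No

The pattern [CX3H1](=O)[#6] describes an sp2 carbon with one H, double-bonded to O and single-bonded to carbon — an aldehyde.
The closest candidate here is a carboxylic acid group (-C(=O)OH), but the carbonyl carbon has H0 and is bonded to O, not H1. No other fragment satisfies the full query, so there is no match.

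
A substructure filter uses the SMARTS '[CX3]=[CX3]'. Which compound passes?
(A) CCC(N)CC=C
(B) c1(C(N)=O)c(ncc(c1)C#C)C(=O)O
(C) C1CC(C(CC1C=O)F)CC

A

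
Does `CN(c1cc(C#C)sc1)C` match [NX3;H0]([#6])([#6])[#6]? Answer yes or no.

Yes

The pattern [NX3;H0]([#6])([#6])[#6] describes a trivalent nitrogen with no H, bonded to three carbons — a tertiary amine.
The molecule carries a dimethylamino group (-N(CH3)2), whose atoms satisfy every constraint of the query, so the pattern matches.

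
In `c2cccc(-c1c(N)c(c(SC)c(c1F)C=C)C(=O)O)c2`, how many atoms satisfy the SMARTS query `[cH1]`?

5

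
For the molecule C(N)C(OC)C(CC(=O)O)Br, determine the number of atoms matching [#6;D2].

2

The query [#6;D2] means: any carbon bonded to exactly two heavy atoms.
Check the 11 heavy atoms by environment: 2× C (D2) → match; 3× C (D3) → no; 1× N (D1) → no; 1× Br (D1) → no; 1× O (D2) → no; 1× C (D1) → no; 2× O (D1) → no.
That gives 2 matching atoms.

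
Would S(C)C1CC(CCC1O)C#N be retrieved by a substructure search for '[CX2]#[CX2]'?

No

The pattern [CX2]#[CX2] describes a carbon-carbon triple bond — an alkyne.
The closest candidate here is a nitrile (-C#N), but the triple bond is C#N, not C#C. No other fragment satisfies the full query, so there is no match.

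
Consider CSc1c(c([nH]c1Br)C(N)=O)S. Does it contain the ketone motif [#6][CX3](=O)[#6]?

The pattern [#6][CX3](=O)[#6] describes a carbonyl carbon (no H) flanked by two carbons — a ketone.
The closest candidate here is a primary amide (-C(=O)NH2), but one neighbour of the carbonyl carbon is N, not C. No other fragment satisfies the full query, so there is no match.

No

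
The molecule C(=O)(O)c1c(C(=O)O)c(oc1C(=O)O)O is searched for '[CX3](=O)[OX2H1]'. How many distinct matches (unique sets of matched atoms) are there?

[CX3](=O)[OX2H1] is the SMARTS for a carboxylic acid: an sp2 carbon double-bonded to O and single-bonded to an -OH oxygen.
The molecule carries 3 separate instances of a carboxylic acid group (-C(=O)OH) meeting every constraint; each maps to a distinct set of atoms, giving 3 matches.

3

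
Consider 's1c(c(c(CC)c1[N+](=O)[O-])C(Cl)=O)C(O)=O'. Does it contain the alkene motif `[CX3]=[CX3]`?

No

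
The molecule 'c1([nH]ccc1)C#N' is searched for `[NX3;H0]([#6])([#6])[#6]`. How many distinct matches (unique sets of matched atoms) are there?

0

[NX3;H0]([#6])([#6])[#6] is the SMARTS for a tertiary amine: a trivalent nitrogen with no H, bonded to three carbons.
No fragment in the molecule satisfies every constraint, giving 0 matches.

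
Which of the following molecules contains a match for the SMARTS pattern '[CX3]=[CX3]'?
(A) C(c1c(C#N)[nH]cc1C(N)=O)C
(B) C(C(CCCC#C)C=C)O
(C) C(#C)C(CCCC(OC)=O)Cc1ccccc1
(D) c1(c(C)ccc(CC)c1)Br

B

[CX3]=[CX3] describes a non-aromatic C=C double bond between two sp2 carbons (an alkene).
(A) has an ethyl group (-CH2CH3) but its C-C bond is a single bond between CX4 carbons, not CX3=CX3.
(B) contains a vinyl group (-CH=CH2), which satisfies every atom and bond constraint.
(C) has an ethynyl group (-C#CH) but the C-C bond is a triple bond, not a double bond.
(D) has an ethyl group (-CH2CH3) but its C-C bond is a single bond between CX4 carbons, not CX3=CX3.
So the answer is (B).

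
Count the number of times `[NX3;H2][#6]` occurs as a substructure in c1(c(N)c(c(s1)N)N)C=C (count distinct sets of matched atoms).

[NX3;H2][#6] is the SMARTS for a primary amine: a trivalent nitrogen with two H attached to carbon.
The molecule carries 3 separate instances of a primary amino group (-NH2) meeting every constraint; each maps to a distinct set of atoms, giving 3 matches.

3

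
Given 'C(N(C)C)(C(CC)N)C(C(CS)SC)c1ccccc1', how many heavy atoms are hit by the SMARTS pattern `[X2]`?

2

The query [X2] means: any atom with exactly two total connections (bonds + H).
Check the 20 heavy atoms by environment: 10× C (X4) → no; 2× N (X3) → no; 2× S (X2) → match; 6× c (aromatic, X3) → no.
That gives 2 matching atoms.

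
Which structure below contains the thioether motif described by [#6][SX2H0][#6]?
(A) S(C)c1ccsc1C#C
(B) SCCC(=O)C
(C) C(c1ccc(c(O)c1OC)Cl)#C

A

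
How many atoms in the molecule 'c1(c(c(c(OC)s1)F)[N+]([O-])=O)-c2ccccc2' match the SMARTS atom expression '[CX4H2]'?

0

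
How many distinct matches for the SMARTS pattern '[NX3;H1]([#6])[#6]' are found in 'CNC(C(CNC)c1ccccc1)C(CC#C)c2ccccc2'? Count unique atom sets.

[NX3;H1]([#6])[#6] is the SMARTS for a secondary amine: a trivalent nitrogen with one H, bonded to two carbons.
The molecule carries 2 separate instances of an N-methylamino group (-NHCH3) meeting every constraint; each maps to a distinct set of atoms, giving 2 matches.

2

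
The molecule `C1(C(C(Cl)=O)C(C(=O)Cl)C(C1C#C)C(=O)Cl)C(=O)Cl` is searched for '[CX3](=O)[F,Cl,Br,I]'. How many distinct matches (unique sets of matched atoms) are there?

[CX3](=O)[F,Cl,Br,I] is the SMARTS for an acyl halide: a carbonyl carbon bonded to a halogen.
The molecule carries 4 separate instances of an acyl chloride (-C(=O)Cl) meeting every constraint; each maps to a distinct set of atoms, giving 4 matches.

4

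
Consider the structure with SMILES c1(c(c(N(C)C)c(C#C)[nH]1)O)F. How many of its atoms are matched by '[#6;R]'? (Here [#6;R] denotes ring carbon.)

4

The query [#6;R] means: carbon that is part of a ring.
Check the 12 heavy atoms by environment: 1× n (aromatic, in 5-ring) → no; 4× c (aromatic, in 5-ring) → match; 4× C (acyclic) → no; 1× N (acyclic) → no; 1× O (acyclic) → no; 1× F (acyclic) → no.
That gives 4 matching atoms.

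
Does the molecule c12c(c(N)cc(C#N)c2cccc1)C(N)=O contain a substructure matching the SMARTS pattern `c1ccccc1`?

Yes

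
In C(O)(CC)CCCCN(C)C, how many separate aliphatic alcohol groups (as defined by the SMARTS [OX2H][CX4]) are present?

1

[OX2H][CX4] is the SMARTS for an aliphatic alcohol: a hydroxyl oxygen bound to an sp3 (X4) carbon.
Exactly one fragment in the molecule meets all constraints, giving 1 match.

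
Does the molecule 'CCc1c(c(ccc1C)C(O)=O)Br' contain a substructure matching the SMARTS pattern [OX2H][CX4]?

No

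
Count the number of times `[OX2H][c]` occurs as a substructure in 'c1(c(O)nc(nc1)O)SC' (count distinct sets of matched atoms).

[OX2H][c] is the SMARTS for a phenol: a hydroxyl oxygen attached to an aromatic carbon.
The molecule carries 2 separate instances of a hydroxyl group (-OH) meeting every constraint; each maps to a distinct set of atoms, giving 2 matches.

2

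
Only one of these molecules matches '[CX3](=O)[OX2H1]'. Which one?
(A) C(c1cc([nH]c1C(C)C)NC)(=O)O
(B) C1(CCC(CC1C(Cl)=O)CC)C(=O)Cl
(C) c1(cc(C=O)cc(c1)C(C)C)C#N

A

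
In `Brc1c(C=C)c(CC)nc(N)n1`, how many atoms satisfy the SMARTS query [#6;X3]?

6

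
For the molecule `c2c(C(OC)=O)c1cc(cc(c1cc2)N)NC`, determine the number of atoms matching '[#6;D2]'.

The query [#6;D2] means: any carbon bonded to exactly two heavy atoms.
Check the 17 heavy atoms by environment: 5× c (aromatic, D3) → no; 5× c (aromatic, D2) → match; 1× C (D3) → no; 1× O (D1) → no; 1× O (D2) → no; 2× C (D1) → no; 1× N (D2) → no; 1× N (D1) → no.
That gives 5 matching atoms.

5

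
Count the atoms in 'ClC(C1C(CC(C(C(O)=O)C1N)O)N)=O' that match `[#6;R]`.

The query [#6;R] means: carbon that is part of a ring.
Check the 15 heavy atoms by environment: 6× C (in 6-ring) → match; 2× N (acyclic) → no; 2× C (acyclic) → no; 4× O (acyclic) → no; 1× Cl (acyclic) → no.
That gives 6 matching atoms.

6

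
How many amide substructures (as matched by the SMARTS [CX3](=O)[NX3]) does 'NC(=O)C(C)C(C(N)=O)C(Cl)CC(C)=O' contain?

2

[CX3](=O)[NX3] is the SMARTS for an amide: a carbonyl carbon bonded to a trivalent nitrogen.
The molecule carries 2 separate instances of a primary amide (-C(=O)NH2) meeting every constraint; each maps to a distinct set of atoms, giving 2 matches.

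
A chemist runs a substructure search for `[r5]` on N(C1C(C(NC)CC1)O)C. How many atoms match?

5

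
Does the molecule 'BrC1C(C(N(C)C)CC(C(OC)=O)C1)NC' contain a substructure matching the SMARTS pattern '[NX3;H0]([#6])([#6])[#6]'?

Yes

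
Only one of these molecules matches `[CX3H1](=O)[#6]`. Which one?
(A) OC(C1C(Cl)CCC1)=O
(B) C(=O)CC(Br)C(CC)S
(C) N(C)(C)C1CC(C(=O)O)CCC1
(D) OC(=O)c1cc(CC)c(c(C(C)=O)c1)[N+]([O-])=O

[CX3H1](=O)[#6] describes an sp2 carbon with one H, double-bonded to O and single-bonded to carbon (an aldehyde).
(A) has a carboxylic acid group (-C(=O)OH) but the carbonyl carbon has H0 and is bonded to O, not H1.
(B) contains an aldehyde (-CHO), which satisfies every atom and bond constraint.
(C) has a carboxylic acid group (-C(=O)OH) but the carbonyl carbon has H0 and is bonded to O, not H1.
(D) has a carboxylic acid group (-C(=O)OH) but the carbonyl carbon has H0 and is bonded to O, not H1.
So the answer is (B).

B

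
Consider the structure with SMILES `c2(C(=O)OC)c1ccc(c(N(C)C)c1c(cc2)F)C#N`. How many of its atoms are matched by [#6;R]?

10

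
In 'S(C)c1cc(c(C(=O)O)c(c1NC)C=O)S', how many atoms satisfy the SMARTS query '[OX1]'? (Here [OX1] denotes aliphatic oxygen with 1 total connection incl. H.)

The query [OX1] means: aliphatic oxygen with one total connection — typically a carbonyl =O or an oxide.
Check the 16 heavy atoms by environment: 6× c (aromatic, X3) → no; 2× C (X3) → no; 2× O (X1) → match; 1× O (X2) → no; 1× N (X3) → no; 2× C (X4) → no; 2× S (X2) → no.
That gives 2 matching atoms.

2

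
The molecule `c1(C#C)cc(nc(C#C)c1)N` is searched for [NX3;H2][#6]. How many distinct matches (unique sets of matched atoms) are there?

[NX3;H2][#6] is the SMARTS for a primary amine: a trivalent nitrogen with two H attached to carbon.
Exactly one fragment in the molecule meets all constraints, giving 1 match.

1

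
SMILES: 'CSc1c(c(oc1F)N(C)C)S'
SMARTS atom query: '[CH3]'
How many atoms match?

The query [CH3] means: aliphatic carbon with exactly three hydrogens.
Check the 12 heavy atoms by environment: 1× o (aromatic, H0) → no; 4× c (aromatic, H0) → no; 1× N (H0) → no; 3× C (H3) → match; 1× F (H0) → no; 1× S (H1) → no; 1× S (H0) → no.
That gives 3 matching atoms.

3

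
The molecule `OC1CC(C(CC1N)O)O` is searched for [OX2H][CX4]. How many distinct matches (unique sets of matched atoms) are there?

[OX2H][CX4] is the SMARTS for an aliphatic alcohol: a hydroxyl oxygen bound to an sp3 (X4) carbon.
The molecule carries 3 separate instances of a hydroxyl group (-OH) meeting every constraint; each maps to a distinct set of atoms, giving 3 matches.

3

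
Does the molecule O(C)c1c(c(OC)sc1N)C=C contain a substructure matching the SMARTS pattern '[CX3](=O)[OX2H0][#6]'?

No

The pattern [CX3](=O)[OX2H0][#6] describes a carbonyl carbon bonded to an oxygen that is itself bonded to carbon (no H on that O) — an ester.
The closest candidate here is a methoxy ether (-OCH3), but the ether oxygen is not adjacent to a C=O carbon. No other fragment satisfies the full query, so there is no match.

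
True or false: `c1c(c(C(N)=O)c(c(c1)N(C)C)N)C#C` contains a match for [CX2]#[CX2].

True

The pattern [CX2]#[CX2] describes a carbon-carbon triple bond — an alkyne.
The molecule carries an ethynyl group (-C#CH), whose atoms satisfy every constraint of the query, so the pattern matches.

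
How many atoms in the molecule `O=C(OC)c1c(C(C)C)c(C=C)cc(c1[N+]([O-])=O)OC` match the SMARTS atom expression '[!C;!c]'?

6

The query [!C;!c] means: neither aliphatic nor aromatic carbon — same as [!#6].
Check the 20 heavy atoms by environment: 6× c (aromatic) → no; 8× C → no; 4× O → match; 1× N (charge +1) → match; 1× O (charge -1) → match.
Summing the matching environments: 4 + 1 + 1 = 6 matching atoms.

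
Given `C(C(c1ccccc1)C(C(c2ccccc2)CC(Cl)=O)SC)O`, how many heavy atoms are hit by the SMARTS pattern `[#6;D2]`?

12

Check the 23 heavy atoms by environment: 2× C (D2) → match; 4× C (D3) → no; 2× c (aromatic, D3) → no; 10× c (aromatic, D2) → match; 2× O (D1) → no; 1× Cl (D1) → no; 1× S (D2) → no; 1× C (D1) → no.
Summing the matching environments: 2 + 10 = 12 matching atoms.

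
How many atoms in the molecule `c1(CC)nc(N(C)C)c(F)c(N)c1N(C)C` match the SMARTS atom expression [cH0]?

Check the 16 heavy atoms by environment: 1× n (aromatic, H0) → no; 5× c (aromatic, H0) → match; 1× C (H2) → no; 5× C (H3) → no; 2× N (H0) → no; 1× F (H0) → no; 1× N (H2) → no.
That gives 5 matching atoms.

5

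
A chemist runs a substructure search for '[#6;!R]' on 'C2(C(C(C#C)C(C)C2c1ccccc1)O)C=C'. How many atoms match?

5

The query [#6;!R] means: carbon not in any ring.
Check the 17 heavy atoms by environment: 5× C (in 5-ring) → no; 6× c (aromatic, in 6-ring) → no; 1× O (acyclic) → no; 5× C (acyclic) → match.
That gives 5 matching atoms.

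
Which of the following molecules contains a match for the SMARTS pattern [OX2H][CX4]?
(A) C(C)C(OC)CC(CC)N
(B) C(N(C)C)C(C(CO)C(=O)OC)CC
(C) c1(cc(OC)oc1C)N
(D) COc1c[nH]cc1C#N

[OX2H][CX4] describes a hydroxyl oxygen bound to an sp3 (X4) carbon (an aliphatic alcohol).
(A) has a methoxy ether (-OCH3) but the oxygen has H0 (ether), not H1.
(B) contains a hydroxyl group (-OH), which satisfies every atom and bond constraint.
(C) has a methoxy ether (-OCH3) but the oxygen has H0 (ether), not H1.
(D) has a methoxy ether (-OCH3) but the oxygen has H0 (ether), not H1.
So the answer is (B).

B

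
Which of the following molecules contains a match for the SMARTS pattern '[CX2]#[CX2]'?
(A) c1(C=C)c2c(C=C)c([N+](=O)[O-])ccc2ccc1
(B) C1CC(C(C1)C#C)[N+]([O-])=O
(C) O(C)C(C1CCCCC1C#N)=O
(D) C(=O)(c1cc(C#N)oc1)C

[CX2]#[CX2] describes a carbon-carbon triple bond (an alkyne).
(A) has a vinyl group (-CH=CH2) but the C=C is a double bond; both carbons are CX3, not CX2.
(B) contains an ethynyl group (-C#CH), which satisfies every atom and bond constraint.
(C) has a nitrile (-C#N) but the triple bond is C#N, not C#C.
(D) has a nitrile (-C#N) but the triple bond is C#N, not C#C.
So the answer is (B).

B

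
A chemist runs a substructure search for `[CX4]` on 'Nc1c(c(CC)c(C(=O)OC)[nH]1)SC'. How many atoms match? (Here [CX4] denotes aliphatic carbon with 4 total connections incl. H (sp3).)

The query [CX4] means: C with X4: aliphatic carbon with exactly 4 total connections (bonds + H).
Check the 14 heavy atoms by environment: 1× n (aromatic, X3) → no; 4× c (aromatic, X3) → no; 1× S (X2) → no; 4× C (X4) → match; 1× N (X3) → no; 1× C (X3) → no; 1× O (X1) → no; 1× O (X2) → no.
That gives 4 matching atoms.

4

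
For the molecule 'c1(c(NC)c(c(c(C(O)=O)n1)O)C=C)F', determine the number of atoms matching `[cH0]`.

5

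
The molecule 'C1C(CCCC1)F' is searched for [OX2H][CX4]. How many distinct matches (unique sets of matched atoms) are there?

0

[OX2H][CX4] is the SMARTS for an aliphatic alcohol: a hydroxyl oxygen bound to an sp3 (X4) carbon.
No fragment in the molecule satisfies every constraint, giving 0 matches.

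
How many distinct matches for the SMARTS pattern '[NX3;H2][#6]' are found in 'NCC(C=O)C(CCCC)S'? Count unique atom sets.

1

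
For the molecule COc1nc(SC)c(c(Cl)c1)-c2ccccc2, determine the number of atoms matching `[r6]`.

12

The query [r6] means: r6 matches atoms in a six-membered ring.
Check the 17 heavy atoms by environment: 1× n (aromatic, in 6-ring) → match; 11× c (aromatic, in 6-ring) → match; 1× S (acyclic) → no; 2× C (acyclic) → no; 1× O (acyclic) → no; 1× Cl (acyclic) → no.
Summing the matching environments: 1 + 11 = 12 matching atoms.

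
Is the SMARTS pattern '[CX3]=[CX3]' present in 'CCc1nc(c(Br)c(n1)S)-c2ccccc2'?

The pattern [CX3]=[CX3] describes a non-aromatic C=C double bond between two sp2 carbons — an alkene.
The closest candidate here is an ethyl group (-CH2CH3), but its C-C bond is a single bond between CX4 carbons, not CX3=CX3. No other fragment satisfies the full query, so there is no match.

No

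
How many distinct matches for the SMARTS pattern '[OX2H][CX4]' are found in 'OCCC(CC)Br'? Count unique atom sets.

[OX2H][CX4] is the SMARTS for an aliphatic alcohol: a hydroxyl oxygen bound to an sp3 (X4) carbon.
Exactly one fragment in the molecule meets all constraints, giving 1 match.

1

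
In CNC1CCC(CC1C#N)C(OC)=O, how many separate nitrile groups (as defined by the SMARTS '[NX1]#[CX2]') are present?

[NX1]#[CX2] is the SMARTS for a nitrile: a nitrogen triple-bonded to a two-connected carbon.
Exactly one fragment in the molecule meets all constraints, giving 1 match.

1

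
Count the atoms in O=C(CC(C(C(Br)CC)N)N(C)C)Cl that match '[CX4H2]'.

2

Check the 14 heavy atoms by environment: 2× C (H2, X4) → match; 3× C (H1, X4) → no; 3× C (H3, X4) → no; 1× N (H0, X3) → no; 1× N (H2, X3) → no; 1× Br (H0, X1) → no; 1× C (H0, X3) → no; 1× O (H0, X1) → no; 1× Cl (H0, X1) → no.
That gives 2 matching atoms.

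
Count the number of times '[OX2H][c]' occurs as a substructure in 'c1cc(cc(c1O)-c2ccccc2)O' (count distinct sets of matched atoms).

2

[OX2H][c] is the SMARTS for a phenol: a hydroxyl oxygen attached to an aromatic carbon.
The molecule carries 2 separate instances of a hydroxyl group (-OH) meeting every constraint; each maps to a distinct set of atoms, giving 2 matches.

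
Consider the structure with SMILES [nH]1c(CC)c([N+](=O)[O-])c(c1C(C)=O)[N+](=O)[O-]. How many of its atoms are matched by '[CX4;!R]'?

The query [CX4;!R] means: aliphatic carbon with four total connections, not in a ring.
Check the 16 heavy atoms by environment: 1× n (aromatic, X3, in 5-ring) → no; 4× c (aromatic, X3, in 5-ring) → no; 3× C (X4, acyclic) → match; 2× N (charge +1, X3, acyclic) → no; 2× O (charge -1, X1, acyclic) → no; 3× O (X1, acyclic) → no; 1× C (X3, acyclic) → no.
That gives 3 matching atoms.

3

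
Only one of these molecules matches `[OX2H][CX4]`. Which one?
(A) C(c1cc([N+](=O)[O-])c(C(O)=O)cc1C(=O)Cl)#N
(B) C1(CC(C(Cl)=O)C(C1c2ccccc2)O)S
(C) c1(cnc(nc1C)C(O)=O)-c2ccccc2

[OX2H][CX4] describes a hydroxyl oxygen bound to an sp3 (X4) carbon (an aliphatic alcohol).
(A) has a carboxylic acid group (-C(=O)OH) but the -OH is on a CX3 carbonyl carbon, not a CX4 carbon.
(B) contains a hydroxyl group (-OH), which satisfies every atom and bond constraint.
(C) has a carboxylic acid group (-C(=O)OH) but the -OH is on a CX3 carbonyl carbon, not a CX4 carbon.
So the answer is (B).

B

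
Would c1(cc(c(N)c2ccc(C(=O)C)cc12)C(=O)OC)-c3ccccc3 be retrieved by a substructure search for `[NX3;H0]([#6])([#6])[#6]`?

No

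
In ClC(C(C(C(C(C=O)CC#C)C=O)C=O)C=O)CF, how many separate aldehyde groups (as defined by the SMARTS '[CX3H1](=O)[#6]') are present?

4

[CX3H1](=O)[#6] is the SMARTS for an aldehyde: an sp2 carbon with one H, double-bonded to O and single-bonded to carbon.
The molecule carries 4 separate instances of an aldehyde (-CHO) meeting every constraint; each maps to a distinct set of atoms, giving 4 matches.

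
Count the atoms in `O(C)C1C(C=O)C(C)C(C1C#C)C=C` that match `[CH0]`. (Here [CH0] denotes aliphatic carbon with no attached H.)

1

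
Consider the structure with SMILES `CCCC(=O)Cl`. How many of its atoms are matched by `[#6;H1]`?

The query [#6;H1] means: any carbon bearing exactly one hydrogen.
Check the 6 heavy atoms by environment: 2× C (H2) → no; 1× C (H0) → no; 1× O (H0) → no; 1× Cl (H0) → no; 1× C (H3) → no.
No environment satisfies the query, so 0 matching atoms.

0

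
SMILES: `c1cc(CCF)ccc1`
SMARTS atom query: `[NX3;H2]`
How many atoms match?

Check the 9 heavy atoms by environment: 2× C (H2, X4) → no; 1× c (aromatic, H0, X3) → no; 5× c (aromatic, H1, X3) → no; 1× F (H0, X1) → no.
No environment satisfies the query, so 0 matching atoms.

0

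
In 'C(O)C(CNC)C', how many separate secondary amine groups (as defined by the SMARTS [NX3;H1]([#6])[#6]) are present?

1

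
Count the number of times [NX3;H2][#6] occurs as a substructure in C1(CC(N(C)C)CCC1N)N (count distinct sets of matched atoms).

2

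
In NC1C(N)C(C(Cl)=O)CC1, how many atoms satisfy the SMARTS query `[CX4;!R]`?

0

Check the 10 heavy atoms by environment: 5× C (X4, in 5-ring) → no; 1× C (X3, acyclic) → no; 1× O (X1, acyclic) → no; 1× Cl (X1, acyclic) → no; 2× N (X3, acyclic) → no.
No environment satisfies the query, so 0 matching atoms.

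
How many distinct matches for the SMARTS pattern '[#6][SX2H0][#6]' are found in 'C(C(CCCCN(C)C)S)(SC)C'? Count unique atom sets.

[#6][SX2H0][#6] is the SMARTS for a thioether: an aliphatic sulfur bridging two carbons with no H on the sulfur.
Exactly one fragment in the molecule meets all constraints, giving 1 match.

1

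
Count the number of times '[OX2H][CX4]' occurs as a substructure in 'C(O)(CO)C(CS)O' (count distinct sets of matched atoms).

3

[OX2H][CX4] is the SMARTS for an aliphatic alcohol: a hydroxyl oxygen bound to an sp3 (X4) carbon.
The molecule carries 3 separate instances of a hydroxyl group (-OH) meeting every constraint; each maps to a distinct set of atoms, giving 3 matches.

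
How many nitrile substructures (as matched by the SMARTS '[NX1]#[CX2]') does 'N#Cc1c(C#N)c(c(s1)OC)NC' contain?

2

[NX1]#[CX2] is the SMARTS for a nitrile: a nitrogen triple-bonded to a two-connected carbon.
The molecule carries 2 separate instances of a nitrile (-C#N) meeting every constraint; each maps to a distinct set of atoms, giving 2 matches.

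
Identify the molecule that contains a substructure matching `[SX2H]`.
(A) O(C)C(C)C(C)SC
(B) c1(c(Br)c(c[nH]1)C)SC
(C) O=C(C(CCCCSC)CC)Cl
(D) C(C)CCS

[SX2H] describes an aliphatic sulfur with two connections, one being H (a thiol).
(A) has a methylthio ether (-SCH3) but the sulfur has H0 (bonded to two carbons), not H1.
(B) has a methylthio ether (-SCH3) but the sulfur has H0 (bonded to two carbons), not H1.
(C) has a methylthio ether (-SCH3) but the sulfur has H0 (bonded to two carbons), not H1.
(D) contains a thiol (-SH), which satisfies every atom and bond constraint.
So the answer is (D).

D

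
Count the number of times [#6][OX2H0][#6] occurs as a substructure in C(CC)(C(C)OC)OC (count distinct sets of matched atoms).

2

[#6][OX2H0][#6] is the SMARTS for an ether: an aliphatic oxygen bridging two carbons with no H on the oxygen.
The molecule carries 2 separate instances of a methoxy ether (-OCH3) meeting every constraint; each maps to a distinct set of atoms, giving 2 matches.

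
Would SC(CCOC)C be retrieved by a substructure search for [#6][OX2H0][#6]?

Yes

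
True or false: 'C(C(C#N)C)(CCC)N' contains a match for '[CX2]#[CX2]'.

False

The pattern [CX2]#[CX2] describes a carbon-carbon triple bond — an alkyne.
The closest candidate here is a nitrile (-C#N), but the triple bond is C#N, not C#C. No other fragment satisfies the full query, so there is no match.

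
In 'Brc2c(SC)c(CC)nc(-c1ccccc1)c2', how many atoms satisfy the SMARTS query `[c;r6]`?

The query [c;r6] means: aromatic carbon that belongs to a six-membered ring.
Check the 17 heavy atoms by environment: 1× n (aromatic, in 6-ring) → no; 11× c (aromatic, in 6-ring) → match; 3× C (acyclic) → no; 1× S (acyclic) → no; 1× Br (acyclic) → no.
That gives 11 matching atoms.

11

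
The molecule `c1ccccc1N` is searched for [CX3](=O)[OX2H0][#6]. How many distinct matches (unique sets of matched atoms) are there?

0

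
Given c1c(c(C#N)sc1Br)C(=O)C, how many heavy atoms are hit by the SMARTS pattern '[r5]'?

5

The query [r5] means: r5 matches atoms in a five-membered ring.
Check the 11 heavy atoms by environment: 1× s (aromatic, in 5-ring) → match; 4× c (aromatic, in 5-ring) → match; 3× C (acyclic) → no; 1× O (acyclic) → no; 1× N (acyclic) → no; 1× Br (acyclic) → no.
Summing the matching environments: 1 + 4 = 5 matching atoms.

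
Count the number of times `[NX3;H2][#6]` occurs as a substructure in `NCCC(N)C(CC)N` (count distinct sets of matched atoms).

[NX3;H2][#6] is the SMARTS for a primary amine: a trivalent nitrogen with two H attached to carbon.
The molecule carries 3 separate instances of a primary amino group (-NH2) meeting every constraint; each maps to a distinct set of atoms, giving 3 matches.

3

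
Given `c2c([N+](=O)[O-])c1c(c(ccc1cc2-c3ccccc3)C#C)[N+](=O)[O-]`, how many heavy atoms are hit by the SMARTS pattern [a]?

16

The query [a] means: a matches any aromatic atom.
Check the 24 heavy atoms by environment: 16× c (aromatic) → match; 2× N (charge +1) → no; 2× O (charge -1) → no; 2× O → no; 2× C → no.
That gives 16 matching atoms.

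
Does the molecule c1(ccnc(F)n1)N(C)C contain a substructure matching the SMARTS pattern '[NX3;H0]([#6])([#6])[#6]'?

Yes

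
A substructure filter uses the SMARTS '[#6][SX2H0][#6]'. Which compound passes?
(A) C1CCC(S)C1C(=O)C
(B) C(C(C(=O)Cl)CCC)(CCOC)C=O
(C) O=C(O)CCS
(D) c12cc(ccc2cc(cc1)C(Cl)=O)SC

[#6][SX2H0][#6] describes an aliphatic sulfur bridging two carbons with no H on the sulfur (a thioether).
(A) has a thiol (-SH) but the sulfur has H1, not H0 bridging two carbons.
(B) has a methoxy ether (-OCH3) but the bridging atom is O, not S.
(C) has a thiol (-SH) but the sulfur has H1, not H0 bridging two carbons.
(D) contains a methylthio ether (-SCH3), which satisfies every atom and bond constraint.
So the answer is (D).

D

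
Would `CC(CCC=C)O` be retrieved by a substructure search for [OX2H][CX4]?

Yes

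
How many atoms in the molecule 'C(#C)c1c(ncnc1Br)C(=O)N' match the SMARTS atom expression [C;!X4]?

3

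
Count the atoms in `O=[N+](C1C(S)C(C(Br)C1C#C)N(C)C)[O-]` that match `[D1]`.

7

The query [D1] means: atom with exactly one heavy-atom neighbour (degree 1).
Check the 15 heavy atoms by environment: 5× C (D3) → no; 1× S (D1) → match; 1× N (charge +1, D3) → no; 1× O (charge -1, D1) → match; 1× O (D1) → match; 1× N (D3) → no; 3× C (D1) → match; 1× C (D2) → no; 1× Br (D1) → match.
Summing the matching environments: 1 + 1 + 1 + 3 + 1 = 7 matching atoms.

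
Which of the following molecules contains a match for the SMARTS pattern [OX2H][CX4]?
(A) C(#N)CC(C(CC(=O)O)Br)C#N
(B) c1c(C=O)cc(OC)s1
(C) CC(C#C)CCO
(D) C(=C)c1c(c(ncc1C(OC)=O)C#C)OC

C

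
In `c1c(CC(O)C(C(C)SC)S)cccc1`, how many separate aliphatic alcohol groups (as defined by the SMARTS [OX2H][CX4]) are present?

1

[OX2H][CX4] is the SMARTS for an aliphatic alcohol: a hydroxyl oxygen bound to an sp3 (X4) carbon.
Exactly one fragment in the molecule meets all constraints, giving 1 match.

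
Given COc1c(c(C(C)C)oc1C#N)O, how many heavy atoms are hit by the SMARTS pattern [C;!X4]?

1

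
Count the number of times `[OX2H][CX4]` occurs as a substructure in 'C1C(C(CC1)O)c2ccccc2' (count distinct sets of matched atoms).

1

[OX2H][CX4] is the SMARTS for an aliphatic alcohol: a hydroxyl oxygen bound to an sp3 (X4) carbon.
Exactly one fragment in the molecule meets all constraints, giving 1 match.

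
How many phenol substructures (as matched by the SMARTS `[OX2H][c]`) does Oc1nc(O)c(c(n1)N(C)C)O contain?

3

[OX2H][c] is the SMARTS for a phenol: a hydroxyl oxygen attached to an aromatic carbon.
The molecule carries 3 separate instances of a hydroxyl group (-OH) meeting every constraint; each maps to a distinct set of atoms, giving 3 matches.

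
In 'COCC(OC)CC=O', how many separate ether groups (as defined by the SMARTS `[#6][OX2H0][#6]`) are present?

2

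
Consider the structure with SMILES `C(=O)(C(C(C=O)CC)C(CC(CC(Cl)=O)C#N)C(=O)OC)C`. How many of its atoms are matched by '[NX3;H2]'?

0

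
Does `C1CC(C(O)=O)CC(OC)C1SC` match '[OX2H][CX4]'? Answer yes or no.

No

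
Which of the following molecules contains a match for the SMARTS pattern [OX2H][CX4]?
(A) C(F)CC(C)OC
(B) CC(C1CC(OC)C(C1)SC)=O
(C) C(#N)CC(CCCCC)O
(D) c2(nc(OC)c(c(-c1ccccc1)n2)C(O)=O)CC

C

[OX2H][CX4] describes a hydroxyl oxygen bound to an sp3 (X4) carbon (an aliphatic alcohol).
(A) has a methoxy ether (-OCH3) but the oxygen has H0 (ether), not H1.
(B) has a methoxy ether (-OCH3) but the oxygen has H0 (ether), not H1.
(C) contains a hydroxyl group (-OH), which satisfies every atom and bond constraint.
(D) has a carboxylic acid group (-C(=O)OH) but the -OH is on a CX3 carbonyl carbon, not a CX4 carbon.
So the answer is (C).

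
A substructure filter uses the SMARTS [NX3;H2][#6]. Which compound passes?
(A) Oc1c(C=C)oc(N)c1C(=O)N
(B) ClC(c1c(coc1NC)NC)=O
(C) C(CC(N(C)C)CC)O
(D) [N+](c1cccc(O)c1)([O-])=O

[NX3;H2][#6] describes a trivalent nitrogen with two H attached to carbon (a primary amine).
(A) contains a primary amino group (-NH2), which satisfies every atom and bond constraint.
(B) has an N-methylamino group (-NHCH3) but the nitrogen bears two carbons and only one H (H1), not H2.
(C) has a dimethylamino group (-N(CH3)2) but the nitrogen has H0, not H2.
(D) has a nitro group (-[N+](=O)[O-]) but the nitrogen is [N+] with no H, not NX3H2.
So the answer is (A).

A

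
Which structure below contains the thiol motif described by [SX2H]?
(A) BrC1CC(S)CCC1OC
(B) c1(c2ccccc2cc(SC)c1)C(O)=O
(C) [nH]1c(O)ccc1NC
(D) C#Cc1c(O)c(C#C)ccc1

A

[SX2H] describes an aliphatic sulfur with two connections, one being H (a thiol).
(A) contains a thiol (-SH), which satisfies every atom and bond constraint.
(B) has a methylthio ether (-SCH3) but the sulfur has H0 (bonded to two carbons), not H1.
(C) has a hydroxyl group (-OH) but it is an -OH, not an -SH.
(D) has a hydroxyl group (-OH) but it is an -OH, not an -SH.
So the answer is (A).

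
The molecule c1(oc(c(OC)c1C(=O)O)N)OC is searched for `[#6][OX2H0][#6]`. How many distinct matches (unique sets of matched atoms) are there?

2

[#6][OX2H0][#6] is the SMARTS for an ether: an aliphatic oxygen bridging two carbons with no H on the oxygen.
The molecule carries 2 separate instances of a methoxy ether (-OCH3) meeting every constraint; each maps to a distinct set of atoms, giving 2 matches.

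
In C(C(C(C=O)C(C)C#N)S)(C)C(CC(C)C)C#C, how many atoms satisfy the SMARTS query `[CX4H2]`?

1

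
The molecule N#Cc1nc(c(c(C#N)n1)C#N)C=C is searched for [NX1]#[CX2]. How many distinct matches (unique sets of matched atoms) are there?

[NX1]#[CX2] is the SMARTS for a nitrile: a nitrogen triple-bonded to a two-connected carbon.
The molecule carries 3 separate instances of a nitrile (-C#N) meeting every constraint; each maps to a distinct set of atoms, giving 3 matches.

3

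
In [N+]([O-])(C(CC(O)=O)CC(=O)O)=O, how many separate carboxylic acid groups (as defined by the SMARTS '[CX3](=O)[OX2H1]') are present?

2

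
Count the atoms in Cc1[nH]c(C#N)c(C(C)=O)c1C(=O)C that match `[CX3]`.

The query [CX3] means: C with X3: aliphatic carbon with exactly 3 total connections.
Check the 14 heavy atoms by environment: 1× n (aromatic, X3) → no; 4× c (aromatic, X3) → no; 1× C (X2) → no; 1× N (X1) → no; 2× C (X3) → match; 2× O (X1) → no; 3× C (X4) → no.
That gives 2 matching atoms.

2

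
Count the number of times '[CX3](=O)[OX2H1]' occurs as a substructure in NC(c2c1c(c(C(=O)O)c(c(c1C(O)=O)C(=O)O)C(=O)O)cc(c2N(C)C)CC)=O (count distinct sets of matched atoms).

4

[CX3](=O)[OX2H1] is the SMARTS for a carboxylic acid: an sp2 carbon double-bonded to O and single-bonded to an -OH oxygen.
The molecule carries 4 separate instances of a carboxylic acid group (-C(=O)OH) meeting every constraint; each maps to a distinct set of atoms, giving 4 matches.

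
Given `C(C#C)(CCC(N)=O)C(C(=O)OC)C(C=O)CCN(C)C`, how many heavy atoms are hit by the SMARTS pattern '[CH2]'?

4

The query [CH2] means: aliphatic carbon with exactly two hydrogens.
Check the 21 heavy atoms by environment: 4× C (H2) → match; 5× C (H1) → no; 3× C (H0) → no; 4× O (H0) → no; 1× N (H2) → no; 3× C (H3) → no; 1× N (H0) → no.
That gives 4 matching atoms.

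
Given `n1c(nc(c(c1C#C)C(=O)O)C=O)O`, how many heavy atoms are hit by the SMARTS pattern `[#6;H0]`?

The query [#6;H0] means: any carbon with no attached hydrogen.
Check the 14 heavy atoms by environment: 2× n (aromatic, H0) → no; 4× c (aromatic, H0) → match; 2× C (H0) → match; 2× C (H1) → no; 2× O (H1) → no; 2× O (H0) → no.
Summing the matching environments: 4 + 2 = 6 matching atoms.

6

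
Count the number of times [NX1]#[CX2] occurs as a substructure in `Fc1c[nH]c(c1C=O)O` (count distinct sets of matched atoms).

0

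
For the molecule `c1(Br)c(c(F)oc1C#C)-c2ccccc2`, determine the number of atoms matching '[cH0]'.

Check the 15 heavy atoms by environment: 1× o (aromatic, H0) → no; 5× c (aromatic, H0) → match; 1× C (H0) → no; 1× C (H1) → no; 1× Br (H0) → no; 5× c (aromatic, H1) → no; 1× F (H0) → no.
That gives 5 matching atoms.

5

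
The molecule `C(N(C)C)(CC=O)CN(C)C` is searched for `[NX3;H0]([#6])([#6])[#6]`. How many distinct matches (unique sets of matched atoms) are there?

[NX3;H0]([#6])([#6])[#6] is the SMARTS for a tertiary amine: a trivalent nitrogen with no H, bonded to three carbons.
The molecule carries 2 separate instances of a dimethylamino group (-N(CH3)2) meeting every constraint; each maps to a distinct set of atoms, giving 2 matches.

2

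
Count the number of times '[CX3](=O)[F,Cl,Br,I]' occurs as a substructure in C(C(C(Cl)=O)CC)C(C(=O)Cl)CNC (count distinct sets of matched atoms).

[CX3](=O)[F,Cl,Br,I] is the SMARTS for an acyl halide: a carbonyl carbon bonded to a halogen.
The molecule carries 2 separate instances of an acyl chloride (-C(=O)Cl) meeting every constraint; each maps to a distinct set of atoms, giving 2 matches.

2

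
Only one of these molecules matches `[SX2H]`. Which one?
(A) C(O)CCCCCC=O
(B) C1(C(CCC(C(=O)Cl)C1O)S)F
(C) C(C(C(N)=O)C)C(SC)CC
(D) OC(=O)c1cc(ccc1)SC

B

[SX2H] describes an aliphatic sulfur with two connections, one being H (a thiol).
(A) has a hydroxyl group (-OH) but it is an -OH, not an -SH.
(B) contains a thiol (-SH), which satisfies every atom and bond constraint.
(C) has a methylthio ether (-SCH3) but the sulfur has H0 (bonded to two carbons), not H1.
(D) has a methylthio ether (-SCH3) but the sulfur has H0 (bonded to two carbons), not H1.
So the answer is (B).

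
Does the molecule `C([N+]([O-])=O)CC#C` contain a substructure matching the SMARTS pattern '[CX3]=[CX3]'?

No

The pattern [CX3]=[CX3] describes a non-aromatic C=C double bond between two sp2 carbons — an alkene.
The closest candidate here is an ethynyl group (-C#CH), but the C-C bond is a triple bond, not a double bond. No other fragment satisfies the full query, so there is no match.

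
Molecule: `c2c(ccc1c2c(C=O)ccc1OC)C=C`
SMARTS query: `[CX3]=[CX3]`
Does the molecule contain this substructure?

Yes

The pattern [CX3]=[CX3] describes a non-aromatic C=C double bond between two sp2 carbons — an alkene.
The molecule carries a vinyl group (-CH=CH2), whose atoms satisfy every constraint of the query, so the pattern matches.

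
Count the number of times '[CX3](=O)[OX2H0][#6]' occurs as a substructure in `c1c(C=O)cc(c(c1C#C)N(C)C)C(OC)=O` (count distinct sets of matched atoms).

1

[CX3](=O)[OX2H0][#6] is the SMARTS for an ester: a carbonyl carbon bonded to an oxygen that is itself bonded to carbon (no H on that O).
Exactly one fragment in the molecule meets all constraints, giving 1 match.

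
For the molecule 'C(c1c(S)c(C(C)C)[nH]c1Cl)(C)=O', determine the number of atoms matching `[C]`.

5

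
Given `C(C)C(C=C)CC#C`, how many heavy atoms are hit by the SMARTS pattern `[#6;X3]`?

2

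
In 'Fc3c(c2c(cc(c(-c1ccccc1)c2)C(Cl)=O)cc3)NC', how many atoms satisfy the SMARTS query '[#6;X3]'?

The query [#6;X3] means: any carbon (aromatic or not) with three total connections.
Check the 22 heavy atoms by environment: 16× c (aromatic, X3) → match; 1× F (X1) → no; 1× N (X3) → no; 1× C (X4) → no; 1× C (X3) → match; 1× O (X1) → no; 1× Cl (X1) → no.
Summing the matching environments: 16 + 1 = 17 matching atoms.

17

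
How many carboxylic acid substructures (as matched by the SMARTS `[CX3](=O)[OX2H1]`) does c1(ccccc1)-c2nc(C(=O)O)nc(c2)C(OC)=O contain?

[CX3](=O)[OX2H1] is the SMARTS for a carboxylic acid: an sp2 carbon double-bonded to O and single-bonded to an -OH oxygen.
Exactly one fragment in the molecule meets all constraints, giving 1 match.

1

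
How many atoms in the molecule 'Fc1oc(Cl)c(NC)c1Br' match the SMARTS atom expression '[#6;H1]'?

0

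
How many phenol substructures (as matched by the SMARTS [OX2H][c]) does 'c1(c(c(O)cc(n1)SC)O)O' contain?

3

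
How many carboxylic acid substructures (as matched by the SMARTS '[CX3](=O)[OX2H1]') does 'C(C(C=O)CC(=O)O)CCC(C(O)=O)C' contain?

[CX3](=O)[OX2H1] is the SMARTS for a carboxylic acid: an sp2 carbon double-bonded to O and single-bonded to an -OH oxygen.
The molecule carries 2 separate instances of a carboxylic acid group (-C(=O)OH) meeting every constraint; each maps to a distinct set of atoms, giving 2 matches.

2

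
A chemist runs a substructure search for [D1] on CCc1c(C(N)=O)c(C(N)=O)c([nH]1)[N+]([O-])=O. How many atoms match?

7

The query [D1] means: atom with exactly one heavy-atom neighbour (degree 1).
Check the 16 heavy atoms by environment: 1× n (aromatic, D2) → no; 4× c (aromatic, D3) → no; 2× C (D3) → no; 3× O (D1) → match; 2× N (D1) → match; 1× N (charge +1, D3) → no; 1× O (charge -1, D1) → match; 1× C (D2) → no; 1× C (D1) → match.
Summing the matching environments: 3 + 2 + 1 + 1 = 7 matching atoms.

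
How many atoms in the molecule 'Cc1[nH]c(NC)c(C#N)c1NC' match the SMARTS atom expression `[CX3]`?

0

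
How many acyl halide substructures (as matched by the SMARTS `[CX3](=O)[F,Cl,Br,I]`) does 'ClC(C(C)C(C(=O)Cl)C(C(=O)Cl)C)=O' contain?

3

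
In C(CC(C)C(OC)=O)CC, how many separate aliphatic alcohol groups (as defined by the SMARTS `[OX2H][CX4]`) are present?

0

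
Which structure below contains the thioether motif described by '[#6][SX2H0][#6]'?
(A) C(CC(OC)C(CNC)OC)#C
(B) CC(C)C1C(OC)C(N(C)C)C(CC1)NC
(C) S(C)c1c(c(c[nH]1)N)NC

[#6][SX2H0][#6] describes an aliphatic sulfur bridging two carbons with no H on the sulfur (a thioether).
(A) has a methoxy ether (-OCH3) but the bridging atom is O, not S.
(B) has a methoxy ether (-OCH3) but the bridging atom is O, not S.
(C) contains a methylthio ether (-SCH3), which satisfies every atom and bond constraint.
So the answer is (C).

C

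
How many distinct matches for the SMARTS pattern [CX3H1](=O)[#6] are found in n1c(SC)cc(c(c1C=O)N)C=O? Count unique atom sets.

[CX3H1](=O)[#6] is the SMARTS for an aldehyde: an sp2 carbon with one H, double-bonded to O and single-bonded to carbon.
The molecule carries 2 separate instances of an aldehyde (-CHO) meeting every constraint; each maps to a distinct set of atoms, giving 2 matches.

2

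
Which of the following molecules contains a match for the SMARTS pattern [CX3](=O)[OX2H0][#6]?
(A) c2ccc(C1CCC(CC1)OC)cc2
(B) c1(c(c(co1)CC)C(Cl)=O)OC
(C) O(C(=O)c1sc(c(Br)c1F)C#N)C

[CX3](=O)[OX2H0][#6] describes a carbonyl carbon bonded to an oxygen that is itself bonded to carbon (no H on that O) (an ester).
(A) has a methoxy ether (-OCH3) but the ether oxygen is not adjacent to a C=O carbon.
(B) has a methoxy ether (-OCH3) but the ether oxygen is not adjacent to a C=O carbon.
(C) contains a methyl-ester group (-C(=O)OCH3), which satisfies every atom and bond constraint.
So the answer is (C).

C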